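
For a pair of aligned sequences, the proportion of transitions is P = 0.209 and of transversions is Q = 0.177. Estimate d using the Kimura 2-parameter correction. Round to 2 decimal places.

Under the Kimura two-parameter model, d = −½ ln(1 − 2P − Q) − ¼ ln(1 − 2Q).
1 − 2P − Q = 0.405, giving −½ ln(0.405) = 0.451934.
1 − 2Q = 0.646, giving −¼ ln(0.646) = 0.109239.
d = 0.451934 + 0.109239 = 0.561173.

0.56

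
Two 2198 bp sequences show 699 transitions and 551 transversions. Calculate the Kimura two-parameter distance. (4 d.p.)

1.2629

P = 699/2198 ≈ 0.318016 and Q = 551/2198 ≈ 0.250682.
Under the Kimura two-parameter model, d = −½ ln(1 − 2P − Q) − ¼ ln(1 − 2Q).
1 − 2P − Q = 0.113286, giving −½ ln(0.113286) = 1.088920.
1 − 2Q = 0.498636, giving −¼ ln(0.498636) = 0.173970.
d = 1.088920 + 0.173970 = 1.262890.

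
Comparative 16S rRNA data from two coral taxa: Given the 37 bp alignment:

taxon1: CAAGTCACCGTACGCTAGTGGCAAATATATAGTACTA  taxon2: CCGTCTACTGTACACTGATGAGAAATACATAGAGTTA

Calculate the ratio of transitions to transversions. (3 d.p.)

Transitions are A↔G and C↔T; transversions are all other mismatches.
Transitions: 11. Transversions: 4.
R = 11/4 = 2.750.

2.750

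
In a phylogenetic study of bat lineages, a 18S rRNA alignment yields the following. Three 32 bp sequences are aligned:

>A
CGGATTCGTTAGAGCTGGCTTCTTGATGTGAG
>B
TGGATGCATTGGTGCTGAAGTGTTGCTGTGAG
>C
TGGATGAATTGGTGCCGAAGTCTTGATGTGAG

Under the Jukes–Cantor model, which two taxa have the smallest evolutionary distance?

A–B: 10/32 differ, p = 0.313, d = 0.404.
A–C: 10/32 differ, p = 0.313, d = 0.404.
B–C: 4/32 differ, p = 0.125, d = 0.137.
The smallest distance is between B and C.

B and C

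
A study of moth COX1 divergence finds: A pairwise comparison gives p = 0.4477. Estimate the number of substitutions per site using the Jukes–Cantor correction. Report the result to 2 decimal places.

d = −(3/4) ln(1 − 4p/3) = −0.75 ln(1 − 0.596933) = −0.75 ln(0.403067)
  = −0.75 × (-0.908652) = 0.681489 substitutions/site.

0.68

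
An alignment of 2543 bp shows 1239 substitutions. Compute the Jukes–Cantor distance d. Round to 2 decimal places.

0.79

p = 1239/2543 ≈ 0.48722.
d = −(3/4) ln(1 − 4p/3) = −0.75 ln(1 − 0.649627) = −0.75 ln(0.350373)
  = −0.75 × (-1.048757) = 0.786568 substitutions/site.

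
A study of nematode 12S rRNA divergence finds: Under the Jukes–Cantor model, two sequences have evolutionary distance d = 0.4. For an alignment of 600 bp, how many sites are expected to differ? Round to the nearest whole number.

Invert JC69: p = (3/4)(1 − e^(−4d/3)) = 0.75 × (1 − e^(-0.533333)) = 0.75 × (1 − 0.586646) = 0.310016.
Expected differing sites = pL ≈ 0.310016 × 600 = 186.0096 ≈ 186.

186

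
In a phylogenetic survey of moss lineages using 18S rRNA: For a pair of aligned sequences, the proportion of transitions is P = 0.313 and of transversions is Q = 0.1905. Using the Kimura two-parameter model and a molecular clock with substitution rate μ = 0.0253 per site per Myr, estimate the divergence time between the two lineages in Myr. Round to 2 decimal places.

Under the Kimura two-parameter model, d = −½ ln(1 − 2P − Q) − ¼ ln(1 − 2Q).
1 − 2P − Q = 0.1835, giving −½ ln(0.1835) = 0.847770.
1 − 2Q = 0.619, giving −¼ ln(0.619) = 0.119913.
d = 0.847770 + 0.119913 = 0.967683.
Under a molecular clock d = 2μt, so t = d/(2μ) = 0.967683 / (2 × 0.0253) = 19.12 Myr.

19.12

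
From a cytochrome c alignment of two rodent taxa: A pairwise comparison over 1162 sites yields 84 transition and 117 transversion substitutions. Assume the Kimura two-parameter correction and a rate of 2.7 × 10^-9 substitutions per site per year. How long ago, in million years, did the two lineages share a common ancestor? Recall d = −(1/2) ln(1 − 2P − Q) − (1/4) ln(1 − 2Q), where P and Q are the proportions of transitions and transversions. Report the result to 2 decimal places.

P = 84/1162 ≈ 0.072289 and Q = 117/1162 ≈ 0.100688.
Under the Kimura two-parameter model, d = −½ ln(1 − 2P − Q) − ¼ ln(1 − 2Q).
1 − 2P − Q = 0.754734, giving −½ ln(0.754734) = 0.140695.
1 − 2Q = 0.798624, giving −¼ ln(0.798624) = 0.056216.
d = 0.140695 + 0.056216 = 0.196911.
Under a molecular clock d = 2μt, so t = d/(2μ) = 0.196911 / (2 × 2.7 × 10^-9) = 36.47 million years.

36.47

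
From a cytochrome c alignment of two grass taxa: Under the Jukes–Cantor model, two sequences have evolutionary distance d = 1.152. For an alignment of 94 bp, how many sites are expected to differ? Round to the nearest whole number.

55

Invert JC69: p = (3/4)(1 − e^(−4d/3)) = 0.75 × (1 − e^(-1.536)) = 0.75 × (1 − 0.215240) = 0.588570.
Expected differing sites = pL ≈ 0.588570 × 94 = 55.32558 ≈ 55.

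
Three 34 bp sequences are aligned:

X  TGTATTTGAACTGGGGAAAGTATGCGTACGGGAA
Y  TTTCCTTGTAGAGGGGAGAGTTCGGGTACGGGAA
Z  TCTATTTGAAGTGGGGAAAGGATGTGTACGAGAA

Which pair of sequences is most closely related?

X and Z

X–Y: 10/34 differ, p = 0.294, d = 0.373.
X–Z: 5/34 differ, p = 0.147, d = 0.164.
Y–Z: 11/34 differ, p = 0.324, d = 0.423.
The smallest distance is between X and Z.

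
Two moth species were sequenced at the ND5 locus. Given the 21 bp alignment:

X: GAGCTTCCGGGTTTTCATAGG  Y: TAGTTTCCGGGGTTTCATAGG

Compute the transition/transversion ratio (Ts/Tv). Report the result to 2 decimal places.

0.50

Transitions are A↔G and C↔T; transversions are all other mismatches.
Transitions: 1. Transversions: 2.
R = 1/2 = 0.50.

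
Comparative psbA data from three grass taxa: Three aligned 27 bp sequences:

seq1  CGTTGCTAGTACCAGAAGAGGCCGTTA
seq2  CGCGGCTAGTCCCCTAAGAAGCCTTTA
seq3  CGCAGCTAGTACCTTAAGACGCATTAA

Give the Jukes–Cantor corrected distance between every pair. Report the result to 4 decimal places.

d(seq1,seq2) = 0.3181, d(seq1,seq3) = 0.3770, d(seq2,seq3) = 0.2635

seq1–seq2: 7/27 sites differ → p ≈ 0.259259, d = −0.75 ln(1 − 0.345679) = 0.318118 ≈ 0.3181.
seq1–seq3: 8/27 sites differ → p ≈ 0.296296, d = −0.75 ln(1 − 0.395061) = 0.376971 ≈ 0.3770.
seq2–seq3: 6/27 sites differ → p ≈ 0.222222, d = −0.75 ln(1 − 0.296296) = 0.263548 ≈ 0.2635.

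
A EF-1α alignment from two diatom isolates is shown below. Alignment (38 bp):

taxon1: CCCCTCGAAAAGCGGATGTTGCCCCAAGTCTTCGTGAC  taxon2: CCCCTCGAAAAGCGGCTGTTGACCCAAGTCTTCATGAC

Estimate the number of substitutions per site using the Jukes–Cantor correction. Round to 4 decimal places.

0.0834

The sequences differ at 3 of 38 sites (16, 22, 34), so p = 3/38 ≈ 0.078947.
d = −(3/4) ln(1 − 4p/3) = −0.75 ln(1 − 0.105263) = −0.75 ln(0.894737)
  = −0.75 × (-0.111225) = 0.083419 substitutions/site.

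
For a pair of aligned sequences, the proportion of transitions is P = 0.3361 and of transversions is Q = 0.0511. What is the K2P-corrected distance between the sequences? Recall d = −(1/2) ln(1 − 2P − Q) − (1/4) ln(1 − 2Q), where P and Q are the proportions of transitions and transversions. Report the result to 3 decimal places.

Under the Kimura two-parameter model, d = −½ ln(1 − 2P − Q) − ¼ ln(1 − 2Q).
1 − 2P − Q = 0.2767, giving −½ ln(0.2767) = 0.642411.
1 − 2Q = 0.8978, giving −¼ ln(0.8978) = 0.026952.
d = 0.642411 + 0.026952 = 0.669363.

0.669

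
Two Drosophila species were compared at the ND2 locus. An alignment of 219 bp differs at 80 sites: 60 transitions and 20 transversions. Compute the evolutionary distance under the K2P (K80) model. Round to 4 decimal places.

0.5602

P = 60/219 ≈ 0.273973 and Q = 20/219 ≈ 0.091324.
Under the Kimura two-parameter model, d = −½ ln(1 − 2P − Q) − ¼ ln(1 − 2Q).
1 − 2P − Q = 0.36073, giving −½ ln(0.36073) = 0.509813.
1 − 2Q = 0.817352, giving −¼ ln(0.817352) = 0.050421.
d = 0.509813 + 0.050421 = 0.560234.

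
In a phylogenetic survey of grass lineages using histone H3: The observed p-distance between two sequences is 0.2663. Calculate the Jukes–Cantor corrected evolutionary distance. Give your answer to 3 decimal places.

0.329

d = −(3/4) ln(1 − 4p/3) = −0.75 ln(1 − 0.355067) = −0.75 ln(0.644933)
  = −0.75 × (-0.438609) = 0.328957 substitutions/site.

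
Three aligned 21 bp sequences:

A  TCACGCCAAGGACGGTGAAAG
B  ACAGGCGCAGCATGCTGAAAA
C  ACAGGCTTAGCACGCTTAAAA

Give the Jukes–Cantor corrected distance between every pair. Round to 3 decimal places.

d(A,B) = 0.532, d(A,C) = 0.532, d(B,C) = 0.220

A–B: 8/21 sites differ → p ≈ 0.380952, d = −0.75 ln(1 − 0.507936) = 0.531860 ≈ 0.532.
A–C: 8/21 sites differ → p ≈ 0.380952, d = −0.75 ln(1 − 0.507936) = 0.531860 ≈ 0.532.
B–C: 4/21 sites differ → p ≈ 0.190476, d = −0.75 ln(1 − 0.253968) = 0.219740 ≈ 0.220.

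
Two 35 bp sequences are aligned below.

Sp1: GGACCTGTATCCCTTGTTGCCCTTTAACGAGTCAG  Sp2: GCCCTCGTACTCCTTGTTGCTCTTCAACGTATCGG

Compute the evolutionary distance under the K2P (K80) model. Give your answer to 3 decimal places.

Of 35 sites, 8 differences are transitions and 3 are transversions, so P = 8/35 ≈ 0.228571 and Q = 3/35 ≈ 0.085714.
Under the Kimura two-parameter model, d = −½ ln(1 − 2P − Q) − ¼ ln(1 − 2Q).
1 − 2P − Q = 0.457144, giving −½ ln(0.457144) = 0.391378.
1 − 2Q = 0.828572, giving −¼ ln(0.828572) = 0.047013.
d = 0.391378 + 0.047013 = 0.438391.

0.438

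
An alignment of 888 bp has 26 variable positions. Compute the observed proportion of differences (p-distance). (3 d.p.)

0.029

p = 26/888 = 0.029279… ≈ 0.029 (to 3 d.p.).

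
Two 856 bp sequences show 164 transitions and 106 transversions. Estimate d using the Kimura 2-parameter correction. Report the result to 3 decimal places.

P = 164/856 ≈ 0.191589 and Q = 106/856 ≈ 0.123832.
Under the Kimura two-parameter model, d = −½ ln(1 − 2P − Q) − ¼ ln(1 − 2Q).
1 − 2P − Q = 0.49299, giving −½ ln(0.49299) = 0.353633.
1 − 2Q = 0.752336, giving −¼ ln(0.752336) = 0.071143.
d = 0.353633 + 0.071143 = 0.424776.

0.425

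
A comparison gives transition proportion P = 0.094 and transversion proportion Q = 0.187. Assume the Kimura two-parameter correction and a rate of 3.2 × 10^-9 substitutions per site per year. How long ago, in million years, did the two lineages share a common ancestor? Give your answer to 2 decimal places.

Under the Kimura two-parameter model, d = −½ ln(1 − 2P − Q) − ¼ ln(1 − 2Q).
1 − 2P − Q = 0.625, giving −½ ln(0.625) = 0.235002.
1 − 2Q = 0.626, giving −¼ ln(0.626) = 0.117101.
d = 0.235002 + 0.117101 = 0.352103.
Under a molecular clock d = 2μt, so t = d/(2μ) = 0.352103 / (2 × 3.2 × 10^-9) = 55.02 million years.

55.02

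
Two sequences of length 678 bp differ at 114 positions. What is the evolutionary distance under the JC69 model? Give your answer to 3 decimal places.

0.190

p = 114/678 ≈ 0.168142.
d = −(3/4) ln(1 − 4p/3) = −0.75 ln(1 − 0.224189) = −0.75 ln(0.775811)
  = −0.75 × (-0.253846) = 0.190385 substitutions/site.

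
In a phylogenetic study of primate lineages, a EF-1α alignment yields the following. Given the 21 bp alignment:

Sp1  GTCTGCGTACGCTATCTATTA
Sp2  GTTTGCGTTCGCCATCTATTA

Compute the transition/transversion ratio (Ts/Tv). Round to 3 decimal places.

Transitions are A↔G and C↔T; transversions are all other mismatches.
Transitions: 2. Transversions: 1.
R = 2/1 = 2.000.

2.000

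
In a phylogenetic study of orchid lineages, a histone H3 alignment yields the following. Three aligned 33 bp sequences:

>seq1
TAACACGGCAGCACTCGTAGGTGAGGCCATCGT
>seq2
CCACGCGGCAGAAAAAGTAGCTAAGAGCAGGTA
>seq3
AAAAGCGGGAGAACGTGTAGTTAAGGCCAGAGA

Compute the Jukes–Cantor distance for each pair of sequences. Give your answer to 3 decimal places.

d(seq1,seq2) = 0.699, d(seq1,seq3) = 0.497, d(seq2,seq3) = 0.497

seq1–seq2: 15/33 sites differ → p ≈ 0.454545, d = −0.75 ln(1 − 0.60606) = 0.698667 ≈ 0.699.
seq1–seq3: 12/33 sites differ → p ≈ 0.363636, d = −0.75 ln(1 − 0.484848) = 0.497470 ≈ 0.497.
seq2–seq3: 12/33 sites differ → p ≈ 0.363636, d = −0.75 ln(1 − 0.484848) = 0.497470 ≈ 0.497.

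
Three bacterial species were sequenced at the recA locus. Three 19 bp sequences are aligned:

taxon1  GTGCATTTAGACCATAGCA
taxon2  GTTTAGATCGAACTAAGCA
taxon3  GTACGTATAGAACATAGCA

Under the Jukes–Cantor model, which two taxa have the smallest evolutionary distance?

taxon1–taxon2: 8/19 differ, p = 0.421, d = 0.618.
taxon1–taxon3: 4/19 differ, p = 0.211, d = 0.247.
taxon2–taxon3: 7/19 differ, p = 0.368, d = 0.507.
The smallest distance is between taxon1 and taxon3.

taxon1 and taxon3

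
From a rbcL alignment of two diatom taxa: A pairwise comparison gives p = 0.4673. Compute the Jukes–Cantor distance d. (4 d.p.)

0.7318

d = −(3/4) ln(1 − 4p/3) = −0.75 ln(1 − 0.623067) = −0.75 ln(0.376933)
  = −0.75 × (-0.975688) = 0.731766 substitutions/site.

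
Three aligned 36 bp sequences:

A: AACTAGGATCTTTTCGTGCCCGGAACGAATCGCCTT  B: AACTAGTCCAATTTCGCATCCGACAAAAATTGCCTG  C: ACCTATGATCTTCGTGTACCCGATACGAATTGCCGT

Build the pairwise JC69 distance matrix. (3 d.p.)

d(A,B) = 0.548, d(A,C) = 0.347, d(B,C) = 0.745

A–B: 14/36 sites differ → p ≈ 0.388889, d = −0.75 ln(1 − 0.518519) = 0.548166 ≈ 0.548.
A–C: 10/36 sites differ → p ≈ 0.277778, d = −0.75 ln(1 − 0.370371) = 0.346968 ≈ 0.347.
B–C: 17/36 sites differ → p ≈ 0.472222, d = −0.75 ln(1 − 0.629629) = 0.744938 ≈ 0.745.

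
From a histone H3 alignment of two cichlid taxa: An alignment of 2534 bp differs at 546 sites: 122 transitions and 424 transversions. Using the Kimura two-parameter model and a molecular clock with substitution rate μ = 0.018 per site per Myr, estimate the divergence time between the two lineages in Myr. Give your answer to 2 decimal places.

P = 122/2534 ≈ 0.048145 and Q = 424/2534 ≈ 0.167324.
Under the Kimura two-parameter model, d = −½ ln(1 − 2P − Q) − ¼ ln(1 − 2Q).
1 − 2P − Q = 0.736386, giving −½ ln(0.736386) = 0.153000.
1 − 2Q = 0.665352, giving −¼ ln(0.665352) = 0.101860.
d = 0.153000 + 0.101860 = 0.254860.
Under a molecular clock d = 2μt, so t = d/(2μ) = 0.254860 / (2 × 0.018) = 7.08 Myr.

7.08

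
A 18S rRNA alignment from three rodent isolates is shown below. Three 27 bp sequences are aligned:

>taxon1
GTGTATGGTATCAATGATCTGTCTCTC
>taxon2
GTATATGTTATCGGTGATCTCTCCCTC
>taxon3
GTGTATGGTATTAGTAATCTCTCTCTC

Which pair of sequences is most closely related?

taxon1–taxon2: 6/27 differ, p = 0.222, d = 0.264.
taxon1–taxon3: 4/27 differ, p = 0.148, d = 0.165.
taxon2–taxon3: 6/27 differ, p = 0.222, d = 0.264.
The smallest distance is between taxon1 and taxon3.

taxon1 and taxon3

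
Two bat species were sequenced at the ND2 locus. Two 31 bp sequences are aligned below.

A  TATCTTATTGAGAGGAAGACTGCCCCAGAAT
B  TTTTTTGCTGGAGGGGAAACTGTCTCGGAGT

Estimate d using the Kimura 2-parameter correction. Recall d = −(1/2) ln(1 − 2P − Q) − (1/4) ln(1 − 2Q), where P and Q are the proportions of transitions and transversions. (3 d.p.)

Of 31 sites, 12 differences are transitions and 1 are transversions, so P = 12/31 ≈ 0.387097 and Q = 1/31 ≈ 0.032258.
Under the Kimura two-parameter model, d = −½ ln(1 − 2P − Q) − ¼ ln(1 − 2Q).
1 − 2P − Q = 0.193548, giving −½ ln(0.193548) = 0.821115.
1 − 2Q = 0.935484, giving −¼ ln(0.935484) = 0.016673.
d = 0.821115 + 0.016673 = 0.837788.

0.838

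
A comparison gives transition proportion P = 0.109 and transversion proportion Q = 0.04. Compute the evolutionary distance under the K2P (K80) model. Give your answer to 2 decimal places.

Under the Kimura two-parameter model, d = −½ ln(1 − 2P − Q) − ¼ ln(1 − 2Q).
1 − 2P − Q = 0.742, giving −½ ln(0.742) = 0.149203.
1 − 2Q = 0.92, giving −¼ ln(0.92) = 0.020845.
d = 0.149203 + 0.020845 = 0.170048.

0.17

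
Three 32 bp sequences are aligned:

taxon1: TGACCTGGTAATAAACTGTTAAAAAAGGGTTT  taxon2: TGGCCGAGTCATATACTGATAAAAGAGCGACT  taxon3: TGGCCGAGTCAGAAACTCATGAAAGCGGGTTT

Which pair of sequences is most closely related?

taxon1–taxon2: 10/32 differ, p = 0.313, d = 0.404.
taxon1–taxon3: 10/32 differ, p = 0.313, d = 0.404.
taxon2–taxon3: 8/32 differ, p = 0.250, d = 0.304.
The smallest distance is between taxon2 and taxon3.

taxon2 and taxon3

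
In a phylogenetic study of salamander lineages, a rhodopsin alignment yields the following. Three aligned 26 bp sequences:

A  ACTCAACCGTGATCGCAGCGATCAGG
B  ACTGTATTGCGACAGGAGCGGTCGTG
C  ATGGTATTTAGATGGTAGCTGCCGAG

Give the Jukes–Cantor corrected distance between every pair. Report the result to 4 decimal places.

A–B: 11/26 sites differ → p ≈ 0.423077, d = −0.75 ln(1 − 0.564103) = 0.622762 ≈ 0.6228.
A–C: 15/26 sites differ → p ≈ 0.576923, d = −0.75 ln(1 − 0.769231) = 1.099754 ≈ 1.0998.
B–C: 10/26 sites differ → p ≈ 0.384615, d = −0.75 ln(1 − 0.51282) = 0.539341 ≈ 0.5393.

d(A,B) = 0.6228, d(A,C) = 1.0998, d(B,C) = 0.5393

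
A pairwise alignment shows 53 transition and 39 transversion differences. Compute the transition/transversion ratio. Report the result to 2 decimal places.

R = 53/39 = 1.358974… ≈ 1.36 (to 2 d.p.).

1.36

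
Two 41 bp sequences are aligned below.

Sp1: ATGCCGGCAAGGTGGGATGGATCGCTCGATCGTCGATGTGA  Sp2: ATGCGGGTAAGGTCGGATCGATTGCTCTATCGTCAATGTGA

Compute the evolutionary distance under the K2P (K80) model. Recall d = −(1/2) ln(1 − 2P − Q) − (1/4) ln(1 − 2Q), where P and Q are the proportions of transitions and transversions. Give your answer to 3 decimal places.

0.194

Of 41 sites, 3 differences are transitions and 4 are transversions, so P = 3/41 ≈ 0.073171 and Q = 4/41 ≈ 0.097561.
Under the Kimura two-parameter model, d = −½ ln(1 − 2P − Q) − ¼ ln(1 − 2Q).
1 − 2P − Q = 0.756097, giving −½ ln(0.756097) = 0.139793.
1 − 2Q = 0.804878, giving −¼ ln(0.804878) = 0.054266.
d = 0.139793 + 0.054266 = 0.194059.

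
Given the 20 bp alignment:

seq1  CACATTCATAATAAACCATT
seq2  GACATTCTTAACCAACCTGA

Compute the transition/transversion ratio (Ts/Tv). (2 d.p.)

Transitions are A↔G and C↔T; transversions are all other mismatches.
Transitions: 1. Transversions: 6.
R = 1/6 = 0.166666… ≈ 0.17 (to 2 d.p.).

0.17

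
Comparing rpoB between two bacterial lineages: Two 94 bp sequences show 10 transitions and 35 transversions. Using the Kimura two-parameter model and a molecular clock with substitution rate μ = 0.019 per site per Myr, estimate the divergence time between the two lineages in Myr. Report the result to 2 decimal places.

20.56

P = 10/94 ≈ 0.106383 and Q = 35/94 ≈ 0.37234.
Under the Kimura two-parameter model, d = −½ ln(1 − 2P − Q) − ¼ ln(1 − 2Q).
1 − 2P − Q = 0.414894, giving −½ ln(0.414894) = 0.439866.
1 − 2Q = 0.25532, giving −¼ ln(0.25532) = 0.341309.
d = 0.439866 + 0.341309 = 0.781175.
Under a molecular clock d = 2μt, so t = d/(2μ) = 0.781175 / (2 × 0.019) = 20.56 Myr.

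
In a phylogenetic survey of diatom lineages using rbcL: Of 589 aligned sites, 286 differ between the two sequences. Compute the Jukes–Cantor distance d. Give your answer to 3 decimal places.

p = 286/589 ≈ 0.485569.
d = −(3/4) ln(1 − 4p/3) = −0.75 ln(1 − 0.647425) = −0.75 ln(0.352575)
  = −0.75 × (-1.042492) = 0.781869 substitutions/site.

0.782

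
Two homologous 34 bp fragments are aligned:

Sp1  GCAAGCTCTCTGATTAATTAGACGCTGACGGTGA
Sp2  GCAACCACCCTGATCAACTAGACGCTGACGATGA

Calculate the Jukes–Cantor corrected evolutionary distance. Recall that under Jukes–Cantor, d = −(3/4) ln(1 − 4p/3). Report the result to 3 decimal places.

The sequences differ at 6 of 34 sites (5, 7, 9, 15, 18, 31), so p = 6/34 ≈ 0.176471.
d = −(3/4) ln(1 − 4p/3) = −0.75 ln(1 − 0.235295) = −0.75 ln(0.764705)
  = −0.75 × (-0.268265) = 0.201199 substitutions/site.

0.201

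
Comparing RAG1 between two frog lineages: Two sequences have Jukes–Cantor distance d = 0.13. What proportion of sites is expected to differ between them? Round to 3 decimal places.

p = (3/4)(1 − e^(−4d/3)) = 0.75 × (1 − e^(-0.173333)) = 0.75 × (1 − 0.840858) = 0.119357.

0.119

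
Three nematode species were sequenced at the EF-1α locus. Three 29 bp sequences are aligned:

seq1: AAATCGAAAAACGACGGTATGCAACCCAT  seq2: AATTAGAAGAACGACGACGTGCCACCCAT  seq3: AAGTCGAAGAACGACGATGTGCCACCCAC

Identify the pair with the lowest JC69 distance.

seq2 and seq3

seq1–seq2: 7/29 differ, p = 0.241, d = 0.291.
seq1–seq3: 6/29 differ, p = 0.207, d = 0.242.
seq2–seq3: 4/29 differ, p = 0.138, d = 0.152.
The smallest distance is between seq2 and seq3.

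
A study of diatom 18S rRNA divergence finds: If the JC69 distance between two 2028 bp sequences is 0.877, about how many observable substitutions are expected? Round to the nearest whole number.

1049

Invert JC69: p = (3/4)(1 − e^(−4d/3)) = 0.75 × (1 − e^(-1.169333)) = 0.75 × (1 − 0.310574) = 0.517070.
Expected differing sites = pL ≈ 0.517070 × 2028 = 1048.61796 ≈ 1049.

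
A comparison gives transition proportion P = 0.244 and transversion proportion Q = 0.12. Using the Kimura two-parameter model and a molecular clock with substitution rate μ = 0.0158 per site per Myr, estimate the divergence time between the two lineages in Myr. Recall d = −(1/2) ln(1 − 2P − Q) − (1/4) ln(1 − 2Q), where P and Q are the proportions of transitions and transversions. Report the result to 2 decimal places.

Under the Kimura two-parameter model, d = −½ ln(1 − 2P − Q) − ¼ ln(1 − 2Q).
1 − 2P − Q = 0.392, giving −½ ln(0.392) = 0.468247.
1 − 2Q = 0.76, giving −¼ ln(0.76) = 0.068609.
d = 0.468247 + 0.068609 = 0.536856.
Under a molecular clock d = 2μt, so t = d/(2μ) = 0.536856 / (2 × 0.0158) = 16.99 Myr.

16.99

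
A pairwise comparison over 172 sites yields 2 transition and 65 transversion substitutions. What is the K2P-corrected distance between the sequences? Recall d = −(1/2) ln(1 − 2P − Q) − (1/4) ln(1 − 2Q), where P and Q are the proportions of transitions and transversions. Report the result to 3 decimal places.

P = 2/172 ≈ 0.011628 and Q = 65/172 ≈ 0.377907.
Under the Kimura two-parameter model, d = −½ ln(1 − 2P − Q) − ¼ ln(1 − 2Q).
1 − 2P − Q = 0.598837, giving −½ ln(0.598837) = 0.256383.
1 − 2Q = 0.244186, giving −¼ ln(0.244186) = 0.352456.
d = 0.256383 + 0.352456 = 0.608839.

0.609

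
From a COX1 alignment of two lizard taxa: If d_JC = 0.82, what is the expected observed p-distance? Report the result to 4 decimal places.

p = (3/4)(1 − e^(−4d/3)) = 0.75 × (1 − e^(-1.093333)) = 0.75 × (1 − 0.335098) = 0.498677.

0.4987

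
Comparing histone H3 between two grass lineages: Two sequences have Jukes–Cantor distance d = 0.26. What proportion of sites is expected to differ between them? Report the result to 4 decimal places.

0.2197

p = (3/4)(1 − e^(−4d/3)) = 0.75 × (1 − e^(-0.346667)) = 0.75 × (1 − 0.707041) = 0.219719.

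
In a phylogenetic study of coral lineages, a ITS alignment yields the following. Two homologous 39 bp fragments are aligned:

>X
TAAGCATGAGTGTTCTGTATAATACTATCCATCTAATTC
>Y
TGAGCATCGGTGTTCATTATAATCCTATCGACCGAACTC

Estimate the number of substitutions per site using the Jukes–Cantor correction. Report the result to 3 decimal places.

The sequences differ at 10 of 39 sites (2, 8, 9, 16, 17, 24, 30, 32, 34, 37), so p = 10/39 ≈ 0.25641.
d = −(3/4) ln(1 − 4p/3) = −0.75 ln(1 − 0.34188) = −0.75 ln(0.65812)
  = −0.75 × (-0.418368) = 0.313776 substitutions/site.

0.314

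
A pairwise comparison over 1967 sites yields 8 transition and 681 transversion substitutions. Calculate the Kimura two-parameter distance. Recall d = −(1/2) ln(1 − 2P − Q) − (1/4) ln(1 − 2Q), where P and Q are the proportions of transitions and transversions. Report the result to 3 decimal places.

0.514

P = 8/1967 ≈ 0.004067 and Q = 681/1967 ≈ 0.346213.
Under the Kimura two-parameter model, d = −½ ln(1 − 2P − Q) − ¼ ln(1 − 2Q).
1 − 2P − Q = 0.645653, giving −½ ln(0.645653) = 0.218747.
1 − 2Q = 0.307574, giving −¼ ln(0.307574) = 0.294760.
d = 0.218747 + 0.294760 = 0.513507.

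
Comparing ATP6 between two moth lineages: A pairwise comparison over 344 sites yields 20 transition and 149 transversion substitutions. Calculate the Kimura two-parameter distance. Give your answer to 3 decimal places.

P = 20/344 ≈ 0.05814 and Q = 149/344 ≈ 0.43314.
Under the Kimura two-parameter model, d = −½ ln(1 − 2P − Q) − ¼ ln(1 − 2Q).
1 − 2P − Q = 0.45058, giving −½ ln(0.45058) = 0.398610.
1 − 2Q = 0.13372, giving −¼ ln(0.13372) = 0.503002.
d = 0.398610 + 0.503002 = 0.901612.

0.902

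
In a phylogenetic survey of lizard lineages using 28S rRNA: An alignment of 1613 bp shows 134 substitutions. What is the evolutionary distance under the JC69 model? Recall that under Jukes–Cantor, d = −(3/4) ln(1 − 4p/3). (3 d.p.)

p = 134/1613 ≈ 0.083075.
d = −(3/4) ln(1 − 4p/3) = −0.75 ln(1 − 0.110767) = −0.75 ln(0.889233)
  = −0.75 × (-0.117396) = 0.088047 substitutions/site.

0.088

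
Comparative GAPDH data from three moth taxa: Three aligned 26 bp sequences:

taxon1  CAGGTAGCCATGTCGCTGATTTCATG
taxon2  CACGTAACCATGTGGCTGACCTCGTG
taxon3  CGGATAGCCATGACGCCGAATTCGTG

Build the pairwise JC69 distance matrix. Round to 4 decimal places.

d(taxon1,taxon2) = 0.2758, d(taxon1,taxon3) = 0.2758, d(taxon2,taxon3) = 0.4643

taxon1–taxon2: 6/26 sites differ → p ≈ 0.230769, d = −0.75 ln(1 − 0.307692) = 0.275793 ≈ 0.2758.
taxon1–taxon3: 6/26 sites differ → p ≈ 0.230769, d = −0.75 ln(1 − 0.307692) = 0.275793 ≈ 0.2758.
taxon2–taxon3: 9/26 sites differ → p ≈ 0.346154, d = −0.75 ln(1 − 0.461539) = 0.464280 ≈ 0.4643.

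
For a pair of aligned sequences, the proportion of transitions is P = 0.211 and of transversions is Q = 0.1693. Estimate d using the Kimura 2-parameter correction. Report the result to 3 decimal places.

0.551

Under the Kimura two-parameter model, d = −½ ln(1 − 2P − Q) − ¼ ln(1 − 2Q).
1 − 2P − Q = 0.4087, giving −½ ln(0.4087) = 0.447387.
1 − 2Q = 0.6614, giving −¼ ln(0.6614) = 0.103349.
d = 0.447387 + 0.103349 = 0.550736.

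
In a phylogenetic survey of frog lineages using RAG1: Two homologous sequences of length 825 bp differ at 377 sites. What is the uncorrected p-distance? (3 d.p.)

p = 377/825 = 0.456969… ≈ 0.457 (to 3 d.p.).

0.457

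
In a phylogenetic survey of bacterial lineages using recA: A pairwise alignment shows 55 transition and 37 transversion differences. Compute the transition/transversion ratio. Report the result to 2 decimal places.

R = 55/37 = 1.486486… ≈ 1.49 (to 2 d.p.).

1.49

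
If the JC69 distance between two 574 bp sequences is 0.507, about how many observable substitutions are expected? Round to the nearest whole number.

212

Invert JC69: p = (3/4)(1 − e^(−4d/3)) = 0.75 × (1 − e^(-0.676)) = 0.75 × (1 − 0.508648) = 0.368514.
Expected differing sites = pL ≈ 0.368514 × 574 = 211.527036 ≈ 212.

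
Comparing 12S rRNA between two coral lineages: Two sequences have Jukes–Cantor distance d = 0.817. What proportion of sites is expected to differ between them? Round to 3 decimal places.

0.498

p = (3/4)(1 − e^(−4d/3)) = 0.75 × (1 − e^(-1.089333)) = 0.75 × (1 − 0.336441) = 0.497669.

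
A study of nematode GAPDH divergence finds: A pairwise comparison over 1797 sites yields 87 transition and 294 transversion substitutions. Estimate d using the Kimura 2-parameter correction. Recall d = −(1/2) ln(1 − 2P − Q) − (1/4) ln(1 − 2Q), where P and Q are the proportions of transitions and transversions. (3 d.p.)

P = 87/1797 ≈ 0.048414 and Q = 294/1797 ≈ 0.163606.
Under the Kimura two-parameter model, d = −½ ln(1 − 2P − Q) − ¼ ln(1 − 2Q).
1 − 2P − Q = 0.739566, giving −½ ln(0.739566) = 0.150846.
1 − 2Q = 0.672788, giving −¼ ln(0.672788) = 0.099081.
d = 0.150846 + 0.099081 = 0.249927.

0.250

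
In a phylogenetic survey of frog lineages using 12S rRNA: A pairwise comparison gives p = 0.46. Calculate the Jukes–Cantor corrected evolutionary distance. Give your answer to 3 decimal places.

0.713

d = −(3/4) ln(1 − 4p/3) = −0.75 ln(1 − 0.613333) = −0.75 ln(0.386667)
  = −0.75 × (-0.950191) = 0.712643 substitutions/site.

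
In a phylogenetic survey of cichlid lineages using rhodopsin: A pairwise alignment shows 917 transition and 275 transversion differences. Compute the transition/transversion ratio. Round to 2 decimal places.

R = 917/275 = 3.334545… ≈ 3.33 (to 2 d.p.).

3.33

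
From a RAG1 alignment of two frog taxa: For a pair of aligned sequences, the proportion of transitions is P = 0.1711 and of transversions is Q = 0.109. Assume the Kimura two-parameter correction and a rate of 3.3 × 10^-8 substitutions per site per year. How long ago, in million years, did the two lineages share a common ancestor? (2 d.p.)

5.48

Under the Kimura two-parameter model, d = −½ ln(1 − 2P − Q) − ¼ ln(1 − 2Q).
1 − 2P − Q = 0.5488, giving −½ ln(0.5488) = 0.300011.
1 − 2Q = 0.782, giving −¼ ln(0.782) = 0.061475.
d = 0.300011 + 0.061475 = 0.361486.
Under a molecular clock d = 2μt, so t = d/(2μ) = 0.361486 / (2 × 3.3 × 10^-8) = 5.48 million years.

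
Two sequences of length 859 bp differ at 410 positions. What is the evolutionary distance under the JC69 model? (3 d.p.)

0.759

p = 410/859 ≈ 0.477299.
d = −(3/4) ln(1 − 4p/3) = −0.75 ln(1 − 0.636399) = −0.75 ln(0.363601)
  = −0.75 × (-1.011698) = 0.758774 substitutions/site.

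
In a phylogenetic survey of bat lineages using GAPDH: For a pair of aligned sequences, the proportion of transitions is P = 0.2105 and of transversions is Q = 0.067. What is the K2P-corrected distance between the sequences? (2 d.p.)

Under the Kimura two-parameter model, d = −½ ln(1 − 2P − Q) − ¼ ln(1 − 2Q).
1 − 2P − Q = 0.512, giving −½ ln(0.512) = 0.334715.
1 − 2Q = 0.866, giving −¼ ln(0.866) = 0.035968.
d = 0.334715 + 0.035968 = 0.370683.

0.37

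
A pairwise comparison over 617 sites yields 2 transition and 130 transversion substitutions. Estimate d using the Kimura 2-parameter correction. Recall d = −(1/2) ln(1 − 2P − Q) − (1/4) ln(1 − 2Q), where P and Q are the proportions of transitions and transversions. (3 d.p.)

0.259

P = 2/617 ≈ 0.003241 and Q = 130/617 ≈ 0.210697.
Under the Kimura two-parameter model, d = −½ ln(1 − 2P − Q) − ¼ ln(1 − 2Q).
1 − 2P − Q = 0.782821, giving −½ ln(0.782821) = 0.122426.
1 − 2Q = 0.578606, giving −¼ ln(0.578606) = 0.136783.
d = 0.122426 + 0.136783 = 0.259209.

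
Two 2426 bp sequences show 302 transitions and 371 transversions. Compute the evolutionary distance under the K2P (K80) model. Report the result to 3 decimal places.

P = 302/2426 ≈ 0.124485 and Q = 371/2426 ≈ 0.152927.
Under the Kimura two-parameter model, d = −½ ln(1 − 2P − Q) − ¼ ln(1 − 2Q).
1 − 2P − Q = 0.598103, giving −½ ln(0.598103) = 0.256996.
1 − 2Q = 0.694146, giving −¼ ln(0.694146) = 0.091268.
d = 0.256996 + 0.091268 = 0.348264.

0.348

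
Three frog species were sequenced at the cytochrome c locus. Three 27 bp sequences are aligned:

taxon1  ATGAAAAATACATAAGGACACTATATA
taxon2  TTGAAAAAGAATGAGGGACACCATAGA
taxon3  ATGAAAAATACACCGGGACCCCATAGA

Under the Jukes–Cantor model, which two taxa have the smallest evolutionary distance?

taxon1 and taxon3

taxon1–taxon2: 8/27 differ, p = 0.296, d = 0.377.
taxon1–taxon3: 6/27 differ, p = 0.222, d = 0.264.
taxon2–taxon3: 7/27 differ, p = 0.259, d = 0.318.
The smallest distance is between taxon1 and taxon3.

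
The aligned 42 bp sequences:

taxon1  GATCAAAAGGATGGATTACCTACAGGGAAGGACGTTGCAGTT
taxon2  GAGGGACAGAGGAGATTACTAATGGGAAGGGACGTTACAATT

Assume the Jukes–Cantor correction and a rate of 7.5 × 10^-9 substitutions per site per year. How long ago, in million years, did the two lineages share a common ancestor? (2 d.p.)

The sequences differ at 16 of 42 sites, so p = 16/42 ≈ 0.380952.
d = −(3/4) ln(1 − 4p/3) = −0.75 ln(1 − 0.507936) = −0.75 ln(0.492064)
  = −0.75 × (-0.709146) = 0.531860 substitutions/site.
Under a molecular clock d = 2μt, so t = d/(2μ) = 0.531860 / (2 × 7.5 × 10^-9) = 35.46 million years.

35.46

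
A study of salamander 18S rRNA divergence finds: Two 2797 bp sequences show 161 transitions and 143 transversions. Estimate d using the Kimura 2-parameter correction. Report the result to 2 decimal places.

P = 161/2797 ≈ 0.057562 and Q = 143/2797 ≈ 0.051126.
Under the Kimura two-parameter model, d = −½ ln(1 − 2P − Q) − ¼ ln(1 − 2Q).
1 − 2P − Q = 0.83375, giving −½ ln(0.83375) = 0.090911.
1 − 2Q = 0.897748, giving −¼ ln(0.897748) = 0.026966.
d = 0.090911 + 0.026966 = 0.117877.

0.12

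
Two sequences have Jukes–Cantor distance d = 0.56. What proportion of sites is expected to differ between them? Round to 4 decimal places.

0.3945

p = (3/4)(1 − e^(−4d/3)) = 0.75 × (1 − e^(-0.746667)) = 0.75 × (1 − 0.473944) = 0.394542.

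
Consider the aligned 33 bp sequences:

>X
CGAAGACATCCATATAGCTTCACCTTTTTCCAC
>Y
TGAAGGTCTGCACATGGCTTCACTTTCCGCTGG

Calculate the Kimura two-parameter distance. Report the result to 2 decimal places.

0.72

Of 33 sites, 10 differences are transitions and 4 are transversions, so P = 10/33 ≈ 0.30303 and Q = 4/33 ≈ 0.121212.
Under the Kimura two-parameter model, d = −½ ln(1 − 2P − Q) − ¼ ln(1 − 2Q).
1 − 2P − Q = 0.272728, giving −½ ln(0.272728) = 0.649640.
1 − 2Q = 0.757576, giving −¼ ln(0.757576) = 0.069408.
d = 0.649640 + 0.069408 = 0.719048.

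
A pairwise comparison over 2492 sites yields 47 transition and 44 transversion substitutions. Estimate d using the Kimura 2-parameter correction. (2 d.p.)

P = 47/2492 ≈ 0.01886 and Q = 44/2492 ≈ 0.017657.
Under the Kimura two-parameter model, d = −½ ln(1 − 2P − Q) − ¼ ln(1 − 2Q).
1 − 2P − Q = 0.944623, giving −½ ln(0.944623) = 0.028485.
1 − 2Q = 0.964686, giving −¼ ln(0.964686) = 0.008988.
d = 0.028485 + 0.008988 = 0.037473.

0.04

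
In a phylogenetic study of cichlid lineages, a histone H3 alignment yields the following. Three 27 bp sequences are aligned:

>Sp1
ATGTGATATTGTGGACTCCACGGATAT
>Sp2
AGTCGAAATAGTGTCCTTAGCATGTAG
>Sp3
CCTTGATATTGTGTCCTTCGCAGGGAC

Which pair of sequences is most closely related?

Sp1–Sp2: 14/27 differ, p = 0.519, d = 0.882.
Sp1–Sp3: 11/27 differ, p = 0.407, d = 0.588.
Sp2–Sp3: 9/27 differ, p = 0.333, d = 0.441.
The smallest distance is between Sp2 and Sp3.

Sp2 and Sp3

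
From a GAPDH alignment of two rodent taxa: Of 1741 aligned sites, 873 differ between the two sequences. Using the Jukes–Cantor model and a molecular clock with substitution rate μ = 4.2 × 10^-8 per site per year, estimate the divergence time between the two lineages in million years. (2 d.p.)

9.86

p = 873/1741 ≈ 0.501436.
d = −(3/4) ln(1 − 4p/3) = −0.75 ln(1 − 0.668581) = −0.75 ln(0.331419)
  = −0.75 × (-1.104372) = 0.828279 substitutions/site.
Under a molecular clock d = 2μt, so t = d/(2μ) = 0.828279 / (2 × 4.2 × 10^-8) = 9.86 million years.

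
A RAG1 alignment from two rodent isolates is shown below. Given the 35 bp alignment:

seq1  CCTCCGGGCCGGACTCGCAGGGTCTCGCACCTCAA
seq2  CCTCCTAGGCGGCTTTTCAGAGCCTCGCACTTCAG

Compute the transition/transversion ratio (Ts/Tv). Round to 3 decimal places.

1.750

Transitions are A↔G and C↔T; transversions are all other mismatches.
Transitions: 7. Transversions: 4.
R = 7/4 = 1.750.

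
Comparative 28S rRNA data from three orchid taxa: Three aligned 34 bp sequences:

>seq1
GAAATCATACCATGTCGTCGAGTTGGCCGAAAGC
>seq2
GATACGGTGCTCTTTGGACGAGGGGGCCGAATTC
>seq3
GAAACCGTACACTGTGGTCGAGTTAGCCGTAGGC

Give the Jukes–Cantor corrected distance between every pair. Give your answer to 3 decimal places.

seq1–seq2: 14/34 sites differ → p ≈ 0.411765, d = −0.75 ln(1 − 0.54902) = 0.597249 ≈ 0.597.
seq1–seq3: 8/34 sites differ → p ≈ 0.235294, d = −0.75 ln(1 − 0.313725) = 0.282358 ≈ 0.282.
seq2–seq3: 12/34 sites differ → p ≈ 0.352941, d = −0.75 ln(1 − 0.470588) = 0.476991 ≈ 0.477.

d(seq1,seq2) = 0.597, d(seq1,seq3) = 0.282, d(seq2,seq3) = 0.477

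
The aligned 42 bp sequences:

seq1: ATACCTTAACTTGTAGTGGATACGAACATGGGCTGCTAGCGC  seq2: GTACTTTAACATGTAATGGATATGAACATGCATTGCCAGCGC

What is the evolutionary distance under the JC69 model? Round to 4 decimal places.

The sequences differ at 9 of 42 sites (1, 5, 11, 16, 23, 31, 32, 33, 37), so p = 9/42 ≈ 0.214286.
d = −(3/4) ln(1 − 4p/3) = −0.75 ln(1 − 0.285715) = −0.75 ln(0.714285)
  = −0.75 × (-0.336473) = 0.252355 substitutions/site.

0.2524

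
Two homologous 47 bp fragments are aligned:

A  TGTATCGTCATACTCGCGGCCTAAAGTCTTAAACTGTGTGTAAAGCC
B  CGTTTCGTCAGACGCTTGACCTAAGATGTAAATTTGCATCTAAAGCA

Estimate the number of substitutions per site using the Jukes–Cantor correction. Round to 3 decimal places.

0.494

The sequences differ at 17 of 47 sites, so p = 17/47 ≈ 0.361702.
d = −(3/4) ln(1 − 4p/3) = −0.75 ln(1 − 0.482269) = −0.75 ln(0.517731)
  = −0.75 × (-0.658299) = 0.493724 substitutions/site.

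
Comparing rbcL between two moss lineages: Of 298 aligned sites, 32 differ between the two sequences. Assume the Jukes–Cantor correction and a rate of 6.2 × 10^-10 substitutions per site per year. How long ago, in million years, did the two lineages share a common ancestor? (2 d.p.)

93.46

p = 32/298 ≈ 0.107383.
d = −(3/4) ln(1 − 4p/3) = −0.75 ln(1 − 0.143177) = −0.75 ln(0.856823)
  = −0.75 × (-0.154524) = 0.115893 substitutions/site.
Under a molecular clock d = 2μt, so t = d/(2μ) = 0.115893 / (2 × 6.2 × 10^-10) = 93.46 million years.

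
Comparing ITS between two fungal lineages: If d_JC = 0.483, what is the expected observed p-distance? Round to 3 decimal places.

p = (3/4)(1 − e^(−4d/3)) = 0.75 × (1 − e^(-0.644)) = 0.75 × (1 − 0.525187) = 0.356110.

0.356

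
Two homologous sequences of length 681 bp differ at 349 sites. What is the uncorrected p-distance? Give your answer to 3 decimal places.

0.512

p = 349/681 = 0.512481… ≈ 0.512 (to 3 d.p.).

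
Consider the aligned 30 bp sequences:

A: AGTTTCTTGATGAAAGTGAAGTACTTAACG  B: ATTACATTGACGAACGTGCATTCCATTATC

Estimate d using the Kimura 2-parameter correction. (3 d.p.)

Of 30 sites, 3 differences are transitions and 10 are transversions, so P = 3/30 = 0.1 and Q = 10/30 ≈ 0.333333.
Under the Kimura two-parameter model, d = −½ ln(1 − 2P − Q) − ¼ ln(1 − 2Q).
1 − 2P − Q = 0.466667, giving −½ ln(0.466667) = 0.381070.
1 − 2Q = 0.333334, giving −¼ ln(0.333334) = 0.274653.
d = 0.381070 + 0.274653 = 0.655723.

0.656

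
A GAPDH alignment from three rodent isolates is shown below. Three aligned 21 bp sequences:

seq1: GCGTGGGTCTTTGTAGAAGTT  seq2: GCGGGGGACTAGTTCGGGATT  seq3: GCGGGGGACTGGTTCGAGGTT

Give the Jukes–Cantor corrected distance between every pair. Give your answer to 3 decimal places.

d(seq1,seq2) = 0.635, d(seq1,seq3) = 0.441, d(seq2,seq3) = 0.158

seq1–seq2: 9/21 sites differ → p ≈ 0.428571, d = −0.75 ln(1 − 0.571428) = 0.635472 ≈ 0.635.
seq1–seq3: 7/21 sites differ → p ≈ 0.333333, d = −0.75 ln(1 − 0.444444) = 0.440839 ≈ 0.441.
seq2–seq3: 3/21 sites differ → p ≈ 0.142857, d = −0.75 ln(1 − 0.190476) = 0.158482 ≈ 0.158.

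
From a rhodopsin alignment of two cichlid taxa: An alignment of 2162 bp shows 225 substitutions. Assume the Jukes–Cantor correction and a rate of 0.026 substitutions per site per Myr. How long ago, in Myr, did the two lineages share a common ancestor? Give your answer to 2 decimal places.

p = 225/2162 ≈ 0.10407.
d = −(3/4) ln(1 − 4p/3) = −0.75 ln(1 − 0.13876) = −0.75 ln(0.86124)
  = −0.75 × (-0.149382) = 0.112037 substitutions/site.
Under a molecular clock d = 2μt, so t = d/(2μ) = 0.112037 / (2 × 0.026) = 2.15 Myr.

2.15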